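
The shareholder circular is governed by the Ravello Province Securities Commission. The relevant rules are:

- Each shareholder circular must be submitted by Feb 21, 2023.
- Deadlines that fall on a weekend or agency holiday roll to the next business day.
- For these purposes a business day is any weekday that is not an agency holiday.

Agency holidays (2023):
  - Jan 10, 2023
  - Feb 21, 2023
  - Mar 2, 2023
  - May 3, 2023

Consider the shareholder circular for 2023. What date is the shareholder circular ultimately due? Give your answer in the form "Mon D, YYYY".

Feb 22, 2023

The stated deadline is Feb 21, 2023.
Feb 21, 2023 is a listed holiday, so it moves to the next business day, Feb 22, 2023 (Wednesday).
Final deadline: Feb 22, 2023.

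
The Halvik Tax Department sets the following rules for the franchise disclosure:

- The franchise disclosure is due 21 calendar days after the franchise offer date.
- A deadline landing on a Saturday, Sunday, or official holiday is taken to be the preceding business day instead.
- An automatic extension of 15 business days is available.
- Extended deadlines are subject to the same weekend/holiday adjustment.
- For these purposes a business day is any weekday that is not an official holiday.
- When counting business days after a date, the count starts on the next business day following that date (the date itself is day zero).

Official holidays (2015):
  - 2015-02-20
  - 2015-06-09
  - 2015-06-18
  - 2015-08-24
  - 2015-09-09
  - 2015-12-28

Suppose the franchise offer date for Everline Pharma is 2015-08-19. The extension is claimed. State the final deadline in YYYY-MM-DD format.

From 2015-08-19, 21 calendar days later is 2015-09-09.
2015-09-09 is a listed holiday, so it moves to the preceding business day, 2015-09-08 (Tuesday).
The 15-business-day extension runs from 2015-09-08 to 2015-09-30.
2015-09-30 falls on a Wednesday, which is a business day, so no adjustment is needed.
So the filing is due 2015-09-30.

2015-09-30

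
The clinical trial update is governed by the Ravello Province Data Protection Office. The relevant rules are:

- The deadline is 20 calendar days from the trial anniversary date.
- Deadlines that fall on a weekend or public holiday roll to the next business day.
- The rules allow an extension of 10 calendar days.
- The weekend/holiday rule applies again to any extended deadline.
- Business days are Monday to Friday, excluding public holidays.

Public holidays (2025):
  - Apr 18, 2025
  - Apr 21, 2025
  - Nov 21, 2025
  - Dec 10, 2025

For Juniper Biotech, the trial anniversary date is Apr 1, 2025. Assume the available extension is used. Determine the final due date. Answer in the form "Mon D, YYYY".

May 2, 2025

From Apr 1, 2025, 20 calendar days later is Apr 21, 2025.
Apr 21, 2025 falls on a listed holiday. Rolling to the next business day gives Apr 22, 2025, a Tuesday.
Add the 10 calendar-day extension to Apr 22, 2025: May 2, 2025.
May 2, 2025 falls on a Friday, which is a business day, so no adjustment is needed.
Deadline: May 2, 2025.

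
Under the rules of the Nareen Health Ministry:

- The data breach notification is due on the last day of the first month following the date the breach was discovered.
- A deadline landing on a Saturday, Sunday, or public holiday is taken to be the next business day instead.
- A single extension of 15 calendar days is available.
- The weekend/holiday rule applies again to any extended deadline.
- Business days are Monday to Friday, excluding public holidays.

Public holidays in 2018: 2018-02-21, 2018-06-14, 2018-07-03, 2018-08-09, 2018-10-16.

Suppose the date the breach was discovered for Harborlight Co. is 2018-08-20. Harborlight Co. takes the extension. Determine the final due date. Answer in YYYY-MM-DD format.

1 month after 2018-08-20 is September 2018; that month ends on 2018-09-30.
Because 2018-09-30 is a Sunday, the deadline becomes 2018-10-01 (Monday).
The 15-calendar-day extension moves the deadline from 2018-10-01 to 2018-10-16.
Because 2018-10-16 is a listed holiday, the deadline becomes 2018-10-17 (Wednesday).
Deadline: 2018-10-17.

2018-10-17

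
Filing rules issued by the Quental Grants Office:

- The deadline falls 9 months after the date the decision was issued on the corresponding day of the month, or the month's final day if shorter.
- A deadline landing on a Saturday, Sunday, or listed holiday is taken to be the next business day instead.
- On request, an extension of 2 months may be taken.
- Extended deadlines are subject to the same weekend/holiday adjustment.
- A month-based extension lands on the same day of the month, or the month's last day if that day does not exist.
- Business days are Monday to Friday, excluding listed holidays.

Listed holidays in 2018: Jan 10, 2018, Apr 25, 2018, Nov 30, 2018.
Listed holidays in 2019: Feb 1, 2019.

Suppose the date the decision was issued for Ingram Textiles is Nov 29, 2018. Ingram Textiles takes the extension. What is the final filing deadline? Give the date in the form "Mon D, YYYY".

Oct 29, 2019

Moving 9 months forward from Nov 29, 2018 on the corresponding day gives Aug 29, 2019.
Aug 29, 2019 (Thursday) is already a business day.
The 2 months extension carries Aug 29, 2019 to Oct 29, 2019.
Oct 29, 2019 is a Tuesday and not a listed holiday, so it stands.
Final deadline: Oct 29, 2019.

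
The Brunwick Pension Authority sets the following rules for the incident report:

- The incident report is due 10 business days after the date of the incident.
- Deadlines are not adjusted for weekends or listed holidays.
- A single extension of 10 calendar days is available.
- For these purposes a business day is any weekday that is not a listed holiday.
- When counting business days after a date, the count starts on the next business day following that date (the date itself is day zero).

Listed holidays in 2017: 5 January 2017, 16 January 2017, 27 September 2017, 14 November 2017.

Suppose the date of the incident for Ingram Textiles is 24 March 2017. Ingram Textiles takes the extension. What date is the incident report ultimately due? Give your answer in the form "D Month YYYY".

17 April 2017

Starting the day after 24 March 2017 and counting 10 business days lands on 7 April 2017.
7 April 2017 falls on a Friday. The rules make no weekend/holiday allowance, so it remains 7 April 2017.
Applying the 10-calendar-day extension: 7 April 2017 + 10 days = 17 April 2017.
17 April 2017 falls on a Monday. The rules make no weekend/holiday allowance, so it remains 17 April 2017.
Final deadline: 17 April 2017.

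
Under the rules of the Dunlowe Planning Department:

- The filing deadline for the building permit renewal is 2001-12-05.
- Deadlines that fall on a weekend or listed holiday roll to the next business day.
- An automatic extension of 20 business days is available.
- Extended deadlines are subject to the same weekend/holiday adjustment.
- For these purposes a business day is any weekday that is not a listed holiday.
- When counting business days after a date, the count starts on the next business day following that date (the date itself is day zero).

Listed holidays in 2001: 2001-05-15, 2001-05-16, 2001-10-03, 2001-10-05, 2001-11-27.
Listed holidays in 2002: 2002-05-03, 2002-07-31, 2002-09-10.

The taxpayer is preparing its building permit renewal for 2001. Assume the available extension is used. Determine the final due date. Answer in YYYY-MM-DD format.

2002-01-02

Start from the fixed due date, 2001-12-05.
2001-12-05 falls on a Wednesday, which is a business day, so no adjustment is needed.
The 20-business-day extension runs from 2001-12-05 to 2002-01-02.
2002-01-02 falls on a Wednesday, which is a business day, so no adjustment is needed.
So the filing is due 2002-01-02.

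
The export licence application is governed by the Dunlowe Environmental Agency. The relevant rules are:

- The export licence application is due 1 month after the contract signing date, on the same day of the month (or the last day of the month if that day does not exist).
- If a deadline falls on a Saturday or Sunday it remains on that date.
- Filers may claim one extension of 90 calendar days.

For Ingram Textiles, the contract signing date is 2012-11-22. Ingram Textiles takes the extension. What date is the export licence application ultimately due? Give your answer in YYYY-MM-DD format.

Moving 1 month forward from 2012-11-22 on the corresponding day gives 2012-12-22.
2012-12-22 is a Saturday; no weekend or holiday adjustment applies.
Add the 90 calendar-day extension to 2012-12-22: 2013-03-22.
2013-03-22 falls on a Friday. The rules make no weekend/holiday allowance, so it remains 2013-03-22.
Final deadline: 2013-03-22.

2013-03-22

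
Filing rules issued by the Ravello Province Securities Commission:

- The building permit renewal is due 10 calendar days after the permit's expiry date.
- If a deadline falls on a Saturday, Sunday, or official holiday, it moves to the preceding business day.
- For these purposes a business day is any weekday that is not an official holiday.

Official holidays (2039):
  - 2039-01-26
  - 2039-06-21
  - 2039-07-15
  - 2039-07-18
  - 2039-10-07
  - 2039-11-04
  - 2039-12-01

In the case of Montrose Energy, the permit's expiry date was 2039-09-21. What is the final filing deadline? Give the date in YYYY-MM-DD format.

From 2039-09-21, 10 calendar days later is 2039-10-01.
2039-10-01 is a Saturday, so it moves to the preceding business day, 2039-09-30 (Friday).
Final deadline: 2039-09-30.

2039-09-30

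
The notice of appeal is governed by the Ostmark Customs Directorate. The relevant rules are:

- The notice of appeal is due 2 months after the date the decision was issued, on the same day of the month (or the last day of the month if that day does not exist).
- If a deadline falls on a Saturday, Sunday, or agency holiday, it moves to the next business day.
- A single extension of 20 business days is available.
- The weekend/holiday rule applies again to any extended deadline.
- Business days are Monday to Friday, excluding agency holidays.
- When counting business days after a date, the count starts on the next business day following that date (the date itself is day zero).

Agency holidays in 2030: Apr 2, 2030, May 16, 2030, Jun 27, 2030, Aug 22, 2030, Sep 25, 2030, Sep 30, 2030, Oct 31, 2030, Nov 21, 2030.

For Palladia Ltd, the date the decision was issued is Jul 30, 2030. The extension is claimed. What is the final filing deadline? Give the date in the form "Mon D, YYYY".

2 months after Jul 30, 2030, on the same day of the month, is Sep 30, 2030.
Because Sep 30, 2030 is a listed holiday, the deadline becomes Oct 1, 2030 (Tuesday).
The 20-business-day extension runs from Oct 1, 2030 to Oct 29, 2030.
Oct 29, 2030 falls on a Tuesday, which is a business day, so no adjustment is needed.
Final deadline: Oct 29, 2030.

Oct 29, 2030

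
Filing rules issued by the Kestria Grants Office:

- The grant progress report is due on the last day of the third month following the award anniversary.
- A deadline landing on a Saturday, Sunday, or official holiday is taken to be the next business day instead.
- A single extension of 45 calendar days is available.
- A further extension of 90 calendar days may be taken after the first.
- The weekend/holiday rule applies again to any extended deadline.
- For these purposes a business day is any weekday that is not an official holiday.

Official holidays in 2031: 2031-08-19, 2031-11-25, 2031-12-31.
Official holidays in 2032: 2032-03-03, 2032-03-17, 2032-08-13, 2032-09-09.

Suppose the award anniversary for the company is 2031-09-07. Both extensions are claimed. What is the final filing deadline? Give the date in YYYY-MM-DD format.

2032-05-17

3 months after 2031-09-07 is December 2031; that month ends on 2031-12-31.
Because 2031-12-31 is a listed holiday, the deadline becomes 2032-01-01 (Thursday).
Applying the 45-calendar-day extension: 2032-01-01 + 45 days = 2032-02-15.
Because 2032-02-15 is a Sunday, the deadline becomes 2032-02-16 (Monday).
Add the 90 calendar-day extension to 2032-02-16: 2032-05-16.
2032-05-16 is a Sunday; the next business day is 2032-05-17 (Monday).
So the filing is due 2032-05-17.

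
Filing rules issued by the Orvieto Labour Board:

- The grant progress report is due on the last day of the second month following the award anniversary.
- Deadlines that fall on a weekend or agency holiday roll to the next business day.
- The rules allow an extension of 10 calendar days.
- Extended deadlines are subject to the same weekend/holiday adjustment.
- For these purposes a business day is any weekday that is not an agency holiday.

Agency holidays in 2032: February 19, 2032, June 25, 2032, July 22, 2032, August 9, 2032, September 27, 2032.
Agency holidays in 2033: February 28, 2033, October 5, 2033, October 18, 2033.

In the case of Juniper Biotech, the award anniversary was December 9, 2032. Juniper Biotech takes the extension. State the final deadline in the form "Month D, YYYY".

March 11, 2033

2 months after December 9, 2032 is February 2033; that month ends on February 28, 2033.
February 28, 2033 is a listed holiday; the next business day is March 1, 2033 (Tuesday).
With the 10-day extension, March 1, 2033 becomes March 11, 2033.
March 11, 2033 (Friday) is already a business day.
The final due date is March 11, 2033.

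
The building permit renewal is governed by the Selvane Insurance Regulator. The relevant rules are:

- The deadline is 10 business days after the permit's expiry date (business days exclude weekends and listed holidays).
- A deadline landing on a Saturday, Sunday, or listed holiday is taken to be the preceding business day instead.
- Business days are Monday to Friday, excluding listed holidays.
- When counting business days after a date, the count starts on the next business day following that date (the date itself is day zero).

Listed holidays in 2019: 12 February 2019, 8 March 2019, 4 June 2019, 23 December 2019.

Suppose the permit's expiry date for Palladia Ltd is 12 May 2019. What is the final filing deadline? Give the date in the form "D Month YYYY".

24 May 2019

Counting 10 business days after 12 May 2019 (skipping weekends and listed holidays) reaches 24 May 2019.
Since 24 May 2019 is a Friday and not a holiday, the date is unchanged.
The final due date is 24 May 2019.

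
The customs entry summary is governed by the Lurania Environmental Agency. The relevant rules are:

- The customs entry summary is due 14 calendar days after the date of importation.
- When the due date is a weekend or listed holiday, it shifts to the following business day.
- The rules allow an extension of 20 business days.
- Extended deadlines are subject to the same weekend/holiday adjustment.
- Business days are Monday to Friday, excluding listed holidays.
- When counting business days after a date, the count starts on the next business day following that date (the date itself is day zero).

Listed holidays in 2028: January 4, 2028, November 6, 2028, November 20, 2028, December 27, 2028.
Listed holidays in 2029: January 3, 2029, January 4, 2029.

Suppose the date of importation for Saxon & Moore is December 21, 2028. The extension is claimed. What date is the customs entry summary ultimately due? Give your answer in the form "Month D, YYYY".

Adding 14 calendar days to December 21, 2028 gives January 4, 2029.
Because January 4, 2029 is a listed holiday, the deadline becomes January 5, 2029 (Friday).
Applying the 20-business-day extension: 20 business days after January 5, 2029 is February 2, 2029.
February 2, 2029 is a Friday and not a listed holiday, so it stands.
So the filing is due February 2, 2029.

February 2, 2029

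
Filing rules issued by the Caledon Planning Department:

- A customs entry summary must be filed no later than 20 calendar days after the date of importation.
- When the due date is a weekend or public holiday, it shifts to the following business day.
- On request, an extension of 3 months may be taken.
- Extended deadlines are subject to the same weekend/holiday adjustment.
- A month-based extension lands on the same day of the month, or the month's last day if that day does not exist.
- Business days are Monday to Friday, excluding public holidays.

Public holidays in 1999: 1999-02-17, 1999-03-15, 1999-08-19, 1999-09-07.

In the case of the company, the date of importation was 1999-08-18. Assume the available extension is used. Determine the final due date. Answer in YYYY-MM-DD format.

From 1999-08-18, 20 calendar days later is 1999-09-07.
1999-09-07 is a listed holiday, so it moves to the next business day, 1999-09-08 (Wednesday).
Applying the 3 months extension: 3 months after 1999-09-08 is 1999-12-08.
1999-12-08 is a Wednesday and not a listed holiday, so it stands.
The final due date is 1999-12-08.

1999-12-08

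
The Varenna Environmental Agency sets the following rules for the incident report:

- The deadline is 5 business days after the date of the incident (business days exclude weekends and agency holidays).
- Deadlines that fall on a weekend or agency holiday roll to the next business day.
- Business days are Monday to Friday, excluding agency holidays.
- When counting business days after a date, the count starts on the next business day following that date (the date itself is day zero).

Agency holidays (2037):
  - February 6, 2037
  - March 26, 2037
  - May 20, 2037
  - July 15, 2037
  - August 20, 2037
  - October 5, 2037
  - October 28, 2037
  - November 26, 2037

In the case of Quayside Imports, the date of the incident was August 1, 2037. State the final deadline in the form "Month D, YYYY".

August 7, 2037

5 business days after August 1, 2037, excluding weekends and holidays, is August 7, 2037.
Since August 7, 2037 is a Friday and not a holiday, the date is unchanged.
So the filing is due August 7, 2037.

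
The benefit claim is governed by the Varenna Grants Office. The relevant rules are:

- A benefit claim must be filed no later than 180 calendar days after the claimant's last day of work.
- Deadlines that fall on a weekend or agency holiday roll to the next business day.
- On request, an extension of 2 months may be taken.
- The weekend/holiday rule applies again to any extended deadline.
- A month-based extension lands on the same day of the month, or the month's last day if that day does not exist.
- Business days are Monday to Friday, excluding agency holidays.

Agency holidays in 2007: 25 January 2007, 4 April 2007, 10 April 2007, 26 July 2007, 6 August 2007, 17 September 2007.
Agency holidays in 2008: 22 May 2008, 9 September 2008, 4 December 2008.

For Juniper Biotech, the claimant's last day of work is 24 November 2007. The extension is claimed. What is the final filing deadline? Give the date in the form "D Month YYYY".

From 24 November 2007, 180 calendar days later is 22 May 2008.
22 May 2008 is a listed holiday, so it moves to the next business day, 23 May 2008 (Friday).
Add 2 months to 23 May 2008: 23 July 2008.
23 July 2008 (Wednesday) is already a business day.
So the filing is due 23 July 2008.

23 July 2008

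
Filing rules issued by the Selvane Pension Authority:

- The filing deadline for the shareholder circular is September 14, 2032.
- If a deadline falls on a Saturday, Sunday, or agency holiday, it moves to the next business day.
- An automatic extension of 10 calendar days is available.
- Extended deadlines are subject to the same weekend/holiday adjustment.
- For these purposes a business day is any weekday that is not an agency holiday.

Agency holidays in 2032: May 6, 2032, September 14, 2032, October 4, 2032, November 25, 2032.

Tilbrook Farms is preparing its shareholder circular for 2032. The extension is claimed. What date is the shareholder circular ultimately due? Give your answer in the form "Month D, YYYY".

The statutory due date is September 14, 2032.
Because September 14, 2032 is a listed holiday, the deadline becomes September 15, 2032 (Wednesday).
Add the 10 calendar-day extension to September 15, 2032: September 25, 2032.
September 25, 2032 falls on a Saturday. Rolling to the next business day gives September 27, 2032, a Monday.
Final deadline: September 27, 2032.

September 27, 2032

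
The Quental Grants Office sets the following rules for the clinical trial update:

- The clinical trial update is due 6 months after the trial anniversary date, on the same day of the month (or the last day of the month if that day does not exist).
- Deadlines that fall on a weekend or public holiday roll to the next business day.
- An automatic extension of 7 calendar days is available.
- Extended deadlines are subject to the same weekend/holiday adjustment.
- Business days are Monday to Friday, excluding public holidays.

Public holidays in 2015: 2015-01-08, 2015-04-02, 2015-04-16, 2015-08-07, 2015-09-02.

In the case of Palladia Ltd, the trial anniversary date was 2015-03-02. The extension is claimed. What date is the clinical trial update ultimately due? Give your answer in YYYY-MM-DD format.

2015-09-10

6 months after 2015-03-02, on the same day of the month, is 2015-09-02.
2015-09-02 is a listed holiday; the next business day is 2015-09-03 (Thursday).
With the 7-day extension, 2015-09-03 becomes 2015-09-10.
2015-09-10 is a Thursday and not a listed holiday, so it stands.
So the filing is due 2015-09-10.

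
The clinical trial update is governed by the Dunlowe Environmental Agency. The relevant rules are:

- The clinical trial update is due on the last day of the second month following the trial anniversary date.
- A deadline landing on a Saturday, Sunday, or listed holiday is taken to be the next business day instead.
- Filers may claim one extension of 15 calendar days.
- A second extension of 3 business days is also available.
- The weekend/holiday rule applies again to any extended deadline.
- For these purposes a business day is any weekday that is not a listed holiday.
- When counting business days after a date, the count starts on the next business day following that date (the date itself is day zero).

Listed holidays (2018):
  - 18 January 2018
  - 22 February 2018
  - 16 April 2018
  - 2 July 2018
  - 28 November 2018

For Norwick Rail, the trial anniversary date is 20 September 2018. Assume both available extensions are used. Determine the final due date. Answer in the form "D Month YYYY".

2 months after 20 September 2018 is November 2018; that month ends on 30 November 2018.
30 November 2018 is a Friday and not a listed holiday, so it stands.
The 15-calendar-day extension moves the deadline from 30 November 2018 to 15 December 2018.
Because 15 December 2018 is a Saturday, the deadline becomes 17 December 2018 (Monday).
Applying the 3-business-day extension: 3 business days after 17 December 2018 is 20 December 2018.
20 December 2018 falls on a Thursday, which is a business day, so no adjustment is needed.
The final due date is 20 December 2018.

20 December 2018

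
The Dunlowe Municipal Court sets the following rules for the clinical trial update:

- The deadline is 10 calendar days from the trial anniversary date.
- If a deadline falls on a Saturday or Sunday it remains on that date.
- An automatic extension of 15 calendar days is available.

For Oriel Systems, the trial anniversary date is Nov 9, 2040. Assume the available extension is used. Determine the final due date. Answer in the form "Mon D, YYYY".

Dec 4, 2040

From Nov 9, 2040, 10 calendar days later is Nov 19, 2040.
No adjustment is made for weekends or holidays, so Nov 19, 2040 stands.
Applying the 15-calendar-day extension: Nov 19, 2040 + 15 days = Dec 4, 2040.
Dec 4, 2040 is a Tuesday; no weekend or holiday adjustment applies.
Deadline: Dec 4, 2040.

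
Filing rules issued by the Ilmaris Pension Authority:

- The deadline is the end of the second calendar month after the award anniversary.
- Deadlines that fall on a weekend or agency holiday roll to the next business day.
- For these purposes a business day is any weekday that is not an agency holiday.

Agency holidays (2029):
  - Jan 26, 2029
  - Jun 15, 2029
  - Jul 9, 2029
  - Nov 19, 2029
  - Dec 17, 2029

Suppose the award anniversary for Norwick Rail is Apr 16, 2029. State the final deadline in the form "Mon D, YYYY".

The second month after Apr 16, 2029 is June 2029, whose last day is Jun 30, 2029.
Jun 30, 2029 falls on a Saturday. Rolling to the next business day gives Jul 2, 2029, a Monday.
Deadline: Jul 2, 2029.

Jul 2, 2029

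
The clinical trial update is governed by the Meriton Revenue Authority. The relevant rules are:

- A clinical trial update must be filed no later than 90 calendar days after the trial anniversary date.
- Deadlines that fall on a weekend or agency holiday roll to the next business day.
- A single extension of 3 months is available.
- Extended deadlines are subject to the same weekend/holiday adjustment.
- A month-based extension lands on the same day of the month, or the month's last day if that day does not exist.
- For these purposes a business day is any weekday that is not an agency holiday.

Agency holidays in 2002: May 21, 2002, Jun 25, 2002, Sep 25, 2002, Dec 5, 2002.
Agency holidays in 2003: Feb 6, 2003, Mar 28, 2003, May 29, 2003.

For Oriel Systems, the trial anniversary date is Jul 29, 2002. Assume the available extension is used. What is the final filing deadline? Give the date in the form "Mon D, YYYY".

Adding 90 calendar days to Jul 29, 2002 gives Oct 27, 2002.
Oct 27, 2002 is a Sunday, so it moves to the next business day, Oct 28, 2002 (Monday).
Add 3 months to Oct 28, 2002: Jan 28, 2003.
Since Jan 28, 2003 is a Tuesday and not a holiday, the date is unchanged.
The final due date is Jan 28, 2003.

Jan 28, 2003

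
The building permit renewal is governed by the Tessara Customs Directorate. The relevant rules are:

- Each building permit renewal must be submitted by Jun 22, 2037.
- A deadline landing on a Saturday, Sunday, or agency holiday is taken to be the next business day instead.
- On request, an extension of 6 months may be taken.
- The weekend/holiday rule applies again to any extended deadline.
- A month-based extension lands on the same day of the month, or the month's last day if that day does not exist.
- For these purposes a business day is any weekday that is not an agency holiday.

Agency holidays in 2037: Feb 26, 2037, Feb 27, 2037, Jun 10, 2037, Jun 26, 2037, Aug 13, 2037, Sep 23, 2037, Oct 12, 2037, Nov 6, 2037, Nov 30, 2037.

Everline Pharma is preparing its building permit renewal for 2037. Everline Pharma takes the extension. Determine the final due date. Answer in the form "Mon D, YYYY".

Dec 22, 2037

The statutory due date is Jun 22, 2037.
Jun 22, 2037 is a Monday and not a listed holiday, so it stands.
Applying the 6 months extension: 6 months after Jun 22, 2037 is Dec 22, 2037.
Dec 22, 2037 is a Tuesday and not a listed holiday, so it stands.
So the filing is due Dec 22, 2037.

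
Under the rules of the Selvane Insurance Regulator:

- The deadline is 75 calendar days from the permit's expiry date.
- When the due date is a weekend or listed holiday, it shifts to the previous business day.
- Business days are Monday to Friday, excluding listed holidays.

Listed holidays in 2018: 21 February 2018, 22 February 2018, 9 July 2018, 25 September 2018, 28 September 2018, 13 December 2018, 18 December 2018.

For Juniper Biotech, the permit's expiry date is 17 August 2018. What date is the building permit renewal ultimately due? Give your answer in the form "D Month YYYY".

31 October 2018

Trigger date 17 August 2018 + 75 calendar days = 31 October 2018.
31 October 2018 falls on a Wednesday, which is a business day, so no adjustment is needed.
Deadline: 31 October 2018.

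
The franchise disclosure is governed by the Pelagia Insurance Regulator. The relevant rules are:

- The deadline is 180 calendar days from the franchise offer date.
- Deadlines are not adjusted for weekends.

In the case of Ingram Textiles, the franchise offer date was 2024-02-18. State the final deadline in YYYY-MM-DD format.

From 2024-02-18, 180 calendar days later is 2024-08-16.
2024-08-16 is a Friday; no weekend or holiday adjustment applies.
The final due date is 2024-08-16.

2024-08-16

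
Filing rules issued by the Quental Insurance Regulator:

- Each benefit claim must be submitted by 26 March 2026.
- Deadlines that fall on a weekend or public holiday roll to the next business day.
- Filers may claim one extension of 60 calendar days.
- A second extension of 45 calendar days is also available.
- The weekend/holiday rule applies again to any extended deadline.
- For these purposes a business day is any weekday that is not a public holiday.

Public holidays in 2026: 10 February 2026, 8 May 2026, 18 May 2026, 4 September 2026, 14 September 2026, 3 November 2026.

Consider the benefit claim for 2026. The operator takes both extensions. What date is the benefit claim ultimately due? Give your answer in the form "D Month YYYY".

The statutory due date is 26 March 2026.
26 March 2026 falls on a Thursday, which is a business day, so no adjustment is needed.
Applying the 60-calendar-day extension: 26 March 2026 + 60 days = 25 May 2026.
Since 25 May 2026 is a Monday and not a holiday, the date is unchanged.
With the 45-day extension, 25 May 2026 becomes 9 July 2026.
9 July 2026 (Thursday) is already a business day.
So the filing is due 9 July 2026.

9 July 2026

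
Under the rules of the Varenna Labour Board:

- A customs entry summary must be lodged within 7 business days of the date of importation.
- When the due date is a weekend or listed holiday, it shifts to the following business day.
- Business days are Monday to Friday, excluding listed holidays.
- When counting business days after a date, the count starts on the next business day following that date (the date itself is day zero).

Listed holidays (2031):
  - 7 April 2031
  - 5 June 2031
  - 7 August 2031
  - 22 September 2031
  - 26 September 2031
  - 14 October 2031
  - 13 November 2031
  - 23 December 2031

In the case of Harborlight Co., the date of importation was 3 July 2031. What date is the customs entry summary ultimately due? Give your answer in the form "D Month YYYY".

Counting 7 business days after 3 July 2031 (skipping weekends and listed holidays) reaches 14 July 2031.
14 July 2031 (Monday) is already a business day.
Final deadline: 14 July 2031.

14 July 2031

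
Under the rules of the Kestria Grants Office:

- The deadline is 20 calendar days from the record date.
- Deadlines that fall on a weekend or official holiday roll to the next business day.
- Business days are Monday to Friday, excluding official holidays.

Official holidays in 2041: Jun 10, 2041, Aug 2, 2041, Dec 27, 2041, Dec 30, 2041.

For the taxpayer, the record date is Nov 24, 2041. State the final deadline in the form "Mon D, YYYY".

Dec 16, 2041

Adding 20 calendar days to Nov 24, 2041 gives Dec 14, 2041.
Dec 14, 2041 is a Saturday, so it moves to the next business day, Dec 16, 2041 (Monday).
So the filing is due Dec 16, 2041.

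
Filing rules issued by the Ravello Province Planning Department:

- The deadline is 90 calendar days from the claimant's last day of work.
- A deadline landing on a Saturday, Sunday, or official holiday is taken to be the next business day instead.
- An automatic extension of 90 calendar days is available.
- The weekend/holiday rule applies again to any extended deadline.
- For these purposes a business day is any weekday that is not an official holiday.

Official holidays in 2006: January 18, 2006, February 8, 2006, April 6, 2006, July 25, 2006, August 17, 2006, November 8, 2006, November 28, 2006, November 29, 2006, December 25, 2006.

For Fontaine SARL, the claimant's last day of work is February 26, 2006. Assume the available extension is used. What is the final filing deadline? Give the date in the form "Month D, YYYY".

August 28, 2006

90 calendar days after February 26, 2006 is May 27, 2006.
Because May 27, 2006 is a Saturday, the deadline becomes May 29, 2006 (Monday).
Add the 90 calendar-day extension to May 29, 2006: August 27, 2006.
Because August 27, 2006 is a Sunday, the deadline becomes August 28, 2006 (Monday).
So the filing is due August 28, 2006.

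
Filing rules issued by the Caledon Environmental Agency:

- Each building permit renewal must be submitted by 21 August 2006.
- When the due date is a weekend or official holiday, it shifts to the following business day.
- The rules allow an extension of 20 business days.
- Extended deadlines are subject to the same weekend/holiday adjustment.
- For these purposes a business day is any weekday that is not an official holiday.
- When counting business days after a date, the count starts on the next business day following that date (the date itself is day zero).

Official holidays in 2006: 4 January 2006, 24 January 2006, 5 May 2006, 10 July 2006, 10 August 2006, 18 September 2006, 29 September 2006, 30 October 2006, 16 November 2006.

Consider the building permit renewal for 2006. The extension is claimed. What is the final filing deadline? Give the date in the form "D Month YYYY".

The stated deadline is 21 August 2006.
21 August 2006 falls on a Monday, which is a business day, so no adjustment is needed.
The 20-business-day extension runs from 21 August 2006 to 19 September 2006.
19 September 2006 falls on a Tuesday, which is a business day, so no adjustment is needed.
So the filing is due 19 September 2006.

19 September 2006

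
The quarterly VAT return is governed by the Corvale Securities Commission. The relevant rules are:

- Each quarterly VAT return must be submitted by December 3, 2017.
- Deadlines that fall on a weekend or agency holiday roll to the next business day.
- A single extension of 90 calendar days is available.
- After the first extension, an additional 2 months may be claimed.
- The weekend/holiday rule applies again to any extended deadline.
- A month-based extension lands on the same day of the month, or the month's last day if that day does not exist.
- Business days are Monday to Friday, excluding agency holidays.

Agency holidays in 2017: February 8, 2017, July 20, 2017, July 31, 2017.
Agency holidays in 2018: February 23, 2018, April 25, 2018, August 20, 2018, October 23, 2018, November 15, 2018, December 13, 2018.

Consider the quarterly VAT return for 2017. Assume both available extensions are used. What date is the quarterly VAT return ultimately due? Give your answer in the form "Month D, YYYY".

May 7, 2018

Start from the fixed due date, December 3, 2017.
December 3, 2017 is a Sunday; the next business day is December 4, 2017 (Monday).
With the 90-day extension, December 4, 2017 becomes March 4, 2018.
Because March 4, 2018 is a Sunday, the deadline becomes March 5, 2018 (Monday).
Applying the 2 months extension: 2 months after March 5, 2018 is May 5, 2018.
May 5, 2018 falls on a Saturday. Rolling to the next business day gives May 7, 2018, a Monday.
So the filing is due May 7, 2018.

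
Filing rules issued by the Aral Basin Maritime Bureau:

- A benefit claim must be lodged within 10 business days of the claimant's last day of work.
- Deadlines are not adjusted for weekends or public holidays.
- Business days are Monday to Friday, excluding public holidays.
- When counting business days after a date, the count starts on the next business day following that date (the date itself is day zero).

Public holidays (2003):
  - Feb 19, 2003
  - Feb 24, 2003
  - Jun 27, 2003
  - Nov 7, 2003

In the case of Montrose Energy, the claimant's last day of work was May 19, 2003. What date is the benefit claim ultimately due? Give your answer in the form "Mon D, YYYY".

Jun 2, 2003

10 business days after May 19, 2003, excluding weekends and holidays, is Jun 2, 2003.
No adjustment is made for weekends or holidays, so Jun 2, 2003 stands.
The final due date is Jun 2, 2003.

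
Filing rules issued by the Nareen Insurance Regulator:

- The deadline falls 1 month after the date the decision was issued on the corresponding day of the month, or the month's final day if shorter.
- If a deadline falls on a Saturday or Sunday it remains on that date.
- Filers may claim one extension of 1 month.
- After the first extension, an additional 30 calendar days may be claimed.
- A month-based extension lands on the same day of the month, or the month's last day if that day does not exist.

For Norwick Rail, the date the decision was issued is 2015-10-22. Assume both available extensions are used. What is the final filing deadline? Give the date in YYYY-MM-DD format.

2016-01-21

1 month after 2015-10-22, on the same day of the month, is 2015-11-22.
No adjustment is made for weekends or holidays, so 2015-11-22 stands.
The 1 month extension carries 2015-11-22 to 2015-12-22.
2015-12-22 falls on a Tuesday. The rules make no weekend/holiday allowance, so it remains 2015-12-22.
Add the 30 calendar-day extension to 2015-12-22: 2016-01-21.
No adjustment is made for weekends or holidays, so 2016-01-21 stands.
The final due date is 2016-01-21.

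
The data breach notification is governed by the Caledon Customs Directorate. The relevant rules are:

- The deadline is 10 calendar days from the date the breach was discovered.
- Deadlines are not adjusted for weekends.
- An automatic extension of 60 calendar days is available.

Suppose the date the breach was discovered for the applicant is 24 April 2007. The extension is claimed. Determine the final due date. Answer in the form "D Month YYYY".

Trigger date 24 April 2007 + 10 calendar days = 4 May 2007.
4 May 2007 is a Friday; no weekend or holiday adjustment applies.
Add the 60 calendar-day extension to 4 May 2007: 3 July 2007.
3 July 2007 falls on a Tuesday. The rules make no weekend/holiday allowance, so it remains 3 July 2007.
So the filing is due 3 July 2007.

3 July 2007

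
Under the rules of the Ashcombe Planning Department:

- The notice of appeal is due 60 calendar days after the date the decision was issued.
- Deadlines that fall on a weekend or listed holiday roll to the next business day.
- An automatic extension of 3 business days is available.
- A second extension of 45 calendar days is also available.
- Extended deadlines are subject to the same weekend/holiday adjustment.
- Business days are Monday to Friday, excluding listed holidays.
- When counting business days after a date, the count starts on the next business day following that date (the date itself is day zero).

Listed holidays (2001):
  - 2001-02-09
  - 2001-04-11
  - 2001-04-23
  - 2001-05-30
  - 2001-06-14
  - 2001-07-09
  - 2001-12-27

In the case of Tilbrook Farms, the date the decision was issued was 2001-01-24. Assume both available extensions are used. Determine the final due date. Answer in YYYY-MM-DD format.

2001-05-14

From 2001-01-24, 60 calendar days later is 2001-03-25.
2001-03-25 is a Sunday; the next business day is 2001-03-26 (Monday).
Counting 3 further business days from 2001-03-26 reaches 2001-03-29.
Since 2001-03-29 is a Thursday and not a holiday, the date is unchanged.
Applying the 45-calendar-day extension: 2001-03-29 + 45 days = 2001-05-13.
2001-05-13 is a Sunday; the next business day is 2001-05-14 (Monday).
So the filing is due 2001-05-14.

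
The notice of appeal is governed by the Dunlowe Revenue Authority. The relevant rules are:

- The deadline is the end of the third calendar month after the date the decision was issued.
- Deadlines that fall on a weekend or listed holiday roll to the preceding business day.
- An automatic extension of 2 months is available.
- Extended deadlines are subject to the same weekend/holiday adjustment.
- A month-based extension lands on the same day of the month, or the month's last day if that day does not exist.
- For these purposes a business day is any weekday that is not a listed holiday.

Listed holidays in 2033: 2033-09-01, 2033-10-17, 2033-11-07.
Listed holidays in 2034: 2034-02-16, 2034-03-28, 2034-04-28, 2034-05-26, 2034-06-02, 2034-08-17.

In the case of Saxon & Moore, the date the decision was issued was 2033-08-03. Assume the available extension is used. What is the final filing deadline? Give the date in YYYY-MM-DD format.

2034-01-30

The third month after 2033-08-03 is November 2033, whose last day is 2033-11-30.
Since 2033-11-30 is a Wednesday and not a holiday, the date is unchanged.
Applying the 2 months extension: 2 months after 2033-11-30 is 2034-01-30.
2034-01-30 (Monday) is already a business day.
Deadline: 2034-01-30.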